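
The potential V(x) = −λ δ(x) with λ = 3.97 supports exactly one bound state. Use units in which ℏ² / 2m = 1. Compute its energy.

For x ≠ 0 the bound state is ψ ∝ e^{−κ|x|}; integrating the TISE across the delta gives the cusp condition 2κ = 2mλ/ℏ², so κ = 1.985.
Then E = −ℏ²κ²/(2m) = −mλ²/(2ℏ²) = -3.940.

E = -3.94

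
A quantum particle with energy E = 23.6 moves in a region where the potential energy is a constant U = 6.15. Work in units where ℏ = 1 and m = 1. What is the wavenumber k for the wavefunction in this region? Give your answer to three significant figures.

k = 5.91

With E > U the solution is oscillatory, ψ ∝ e^{±ikx} with k = √(2m(E − U))/ℏ.
k = √(2 × 1 × 17.45) = 5.908.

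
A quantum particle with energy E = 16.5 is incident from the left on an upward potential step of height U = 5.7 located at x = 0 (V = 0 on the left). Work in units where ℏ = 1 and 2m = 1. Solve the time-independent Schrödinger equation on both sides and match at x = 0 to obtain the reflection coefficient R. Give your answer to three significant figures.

On each side the TISE gives plane waves with k = √(2m(E − V))/ℏ: k₁ = √(2·½·16.5) = 4.062, k₂ = √(2·½·10.8) = 3.286.
Continuity of ψ and ψ′ at the step yields the reflection amplitude r = (k₁ − k₂)/(k₁ + k₂) = 0.1056; thus R = |r|² = 0.01114, T = 0.9889.

R = 0.0111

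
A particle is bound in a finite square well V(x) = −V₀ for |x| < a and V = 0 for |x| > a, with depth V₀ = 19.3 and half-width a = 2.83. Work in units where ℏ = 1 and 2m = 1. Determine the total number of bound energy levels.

N = 8

Define the well-strength parameter z₀ = (a/ℏ)√(2mV₀) = 2.83 × √(2·0.5·19.3) = 12.43.
A new bound state (alternating even/odd) appears each time z₀ passes a multiple of π/2, so N = ⌊2z₀/π⌋ + 1 = ⌊7.915⌋ + 1 = 8.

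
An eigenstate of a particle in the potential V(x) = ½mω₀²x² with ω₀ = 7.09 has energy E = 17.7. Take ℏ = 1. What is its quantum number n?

n = 2

E_n = ℏω₀(n + ½) ⇒ n = E/(ℏω₀) − ½ = 17.7/7.09 − 0.5 = 1.996 → n = 2.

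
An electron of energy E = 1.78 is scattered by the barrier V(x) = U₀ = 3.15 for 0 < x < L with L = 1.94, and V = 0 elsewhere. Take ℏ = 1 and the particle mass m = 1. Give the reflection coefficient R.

E < U₀: inside the barrier ψ ∝ e^{±κx} with κ = √(2m(U₀ − E))/ℏ = 1.655.
κL = 3.211, sinh(κL) = 12.39.
The exact tunnelling result is T⁻¹ = 1 + U₀² sinh²(κL) / [4E(U₀ − E)] = 157.0, so T = 0.00637.
R = 1 − T = 0.994.

R = 0.994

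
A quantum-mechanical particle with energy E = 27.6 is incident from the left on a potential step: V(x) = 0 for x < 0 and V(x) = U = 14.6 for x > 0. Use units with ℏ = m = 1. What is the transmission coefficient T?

T = 0.965

The wavenumbers are k₁ = √(2mE)/ℏ = 7.430 on the left and k₂ = √(2m(E − U))/ℏ = 5.099 on the right.
Matching ψ and ψ′ at x = 0 gives r = (k₁ − k₂)/(k₁ + k₂), so R = r² = 0.03461 and T = 1 − R = 0.9654.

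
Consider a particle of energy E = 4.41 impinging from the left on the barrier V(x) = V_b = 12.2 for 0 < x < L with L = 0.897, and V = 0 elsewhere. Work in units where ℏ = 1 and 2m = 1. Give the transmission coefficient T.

Since E < V_b the interior solution is evanescent with decay constant κ = √(2m(V_b − E))/ℏ = 2.791.
κL = 2.504, sinh(κL) = 6.072.
Matching ψ, ψ′ at both faces gives T = [1 + V_b² sinh²(κL) / (4E(V_b − E))]⁻¹ = 1/40.94 = 0.0244.

T = 0.0244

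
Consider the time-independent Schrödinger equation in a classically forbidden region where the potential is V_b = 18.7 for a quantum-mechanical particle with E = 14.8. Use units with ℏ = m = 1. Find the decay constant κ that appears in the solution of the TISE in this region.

κ = 2.79

Since E < V_b the TISE in this region is ψ'' = κ²ψ with κ = √(2m(V_b − E))/ℏ.
κ = √(2 × 1 × 3.9) = 2.793.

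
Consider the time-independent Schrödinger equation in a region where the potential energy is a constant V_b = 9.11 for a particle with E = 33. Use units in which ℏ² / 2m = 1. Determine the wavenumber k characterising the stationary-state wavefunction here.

With E > V_b the solution is oscillatory, ψ ∝ e^{±ikx} with k = √(2m(E − V_b))/ℏ.
k = √(2 × 0.5 × 23.89) = 4.888.

k = 4.89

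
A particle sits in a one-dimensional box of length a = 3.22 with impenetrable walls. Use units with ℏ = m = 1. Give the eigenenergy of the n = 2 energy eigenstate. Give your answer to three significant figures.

Requiring ψ(0) = ψ(a) = 0 quantises k = nπ/a, hence E_n = ℏ²k²/2m = n²π²ℏ²/(2ma²).
E_2 = 2² × π² / (2 × 1 × 3.22²) = 1.904.

E = 1.90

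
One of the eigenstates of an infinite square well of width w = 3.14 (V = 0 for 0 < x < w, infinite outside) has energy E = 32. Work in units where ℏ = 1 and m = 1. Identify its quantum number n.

n = 8

For an infinite well E_n = n²π²ℏ²/(2mw²), so n = (w/πℏ)√(2mE).
n = (3.14/π) × √(2 × 1 × 32) = 7.996 → n = 8.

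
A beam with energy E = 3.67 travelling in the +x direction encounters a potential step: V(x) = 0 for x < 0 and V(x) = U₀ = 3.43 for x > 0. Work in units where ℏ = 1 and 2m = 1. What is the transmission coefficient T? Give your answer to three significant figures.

T = 0.649

The wavenumbers are k₁ = √(2mE)/ℏ = 1.916 on the left and k₂ = √(2m(E − U₀))/ℏ = 0.4899 on the right.
Continuity of ψ and ψ′ at the step yields the reflection amplitude r = (k₁ − k₂)/(k₁ + k₂) = 0.5927; thus R = |r|² = 0.3513, T = 0.6487.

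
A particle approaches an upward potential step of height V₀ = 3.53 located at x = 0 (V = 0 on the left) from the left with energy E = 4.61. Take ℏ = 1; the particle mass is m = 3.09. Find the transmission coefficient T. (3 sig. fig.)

T = 0.879

On each side the TISE gives plane waves with k = √(2m(E − V))/ℏ: k₁ = √(2·3.09·4.61) = 5.338, k₂ = √(2·3.09·1.08) = 2.583.
Continuity of ψ and ψ′ at the step yields the reflection amplitude r = (k₁ − k₂)/(k₁ + k₂) = 0.3477; thus R = |r|² = 0.1209, T = 0.8791.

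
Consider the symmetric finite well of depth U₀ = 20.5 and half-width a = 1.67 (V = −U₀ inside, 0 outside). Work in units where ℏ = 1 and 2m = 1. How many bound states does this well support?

N = 5

The dimensionless depth is z₀ = a√(2mU₀)/ℏ = 1.67 × √(20.50) = 7.561.
A new bound state (alternating even/odd) appears each time z₀ passes a multiple of π/2, so N = ⌊2z₀/π⌋ + 1 = ⌊4.814⌋ + 1 = 5.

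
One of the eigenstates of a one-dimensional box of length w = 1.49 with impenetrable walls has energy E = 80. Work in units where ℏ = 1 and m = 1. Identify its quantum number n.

From E_n = n²π²ℏ²/(2mw²) invert to n = √(2mw²E)/(πℏ).
n = (1.49/π) × √(2 × 1 × 80) = 5.999 → n = 6.

n = 6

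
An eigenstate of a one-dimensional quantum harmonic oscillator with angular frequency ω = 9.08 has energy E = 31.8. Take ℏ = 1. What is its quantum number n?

E_n = ℏω(n + ½) ⇒ n = E/(ℏω) − ½ = 31.8/9.08 − 0.5 = 3.002 → n = 3.

n = 3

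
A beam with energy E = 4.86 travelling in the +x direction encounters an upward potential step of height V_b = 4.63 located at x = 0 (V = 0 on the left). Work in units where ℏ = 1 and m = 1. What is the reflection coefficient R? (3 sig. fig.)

R = 0.413

The wavenumbers are k₁ = √(2mE)/ℏ = 3.118 on the left and k₂ = √(2m(E − V_b))/ℏ = 0.6782 on the right.
Continuity of ψ and ψ′ at the step yields the reflection amplitude r = (k₁ − k₂)/(k₁ + k₂) = 0.6427; thus R = |r|² = 0.4130, T = 0.5870.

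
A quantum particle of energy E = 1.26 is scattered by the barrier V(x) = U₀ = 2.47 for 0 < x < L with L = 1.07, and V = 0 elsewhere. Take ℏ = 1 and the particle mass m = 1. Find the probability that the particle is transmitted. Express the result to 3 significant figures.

T = 0.134

E < U₀: inside the barrier ψ ∝ e^{±κx} with κ = √(2m(U₀ − E))/ℏ = 1.556.
κL = 1.665, sinh(κL) = 2.547.
The exact tunnelling result is T⁻¹ = 1 + U₀² sinh²(κL) / [4E(U₀ − E)] = 7.490, so T = 0.134.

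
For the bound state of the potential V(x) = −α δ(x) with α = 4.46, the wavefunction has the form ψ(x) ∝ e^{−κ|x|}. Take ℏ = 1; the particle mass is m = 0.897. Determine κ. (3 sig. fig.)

Integrate −(ℏ²/2m)ψ'' − αδ(x)ψ = Eψ from −ε to +ε: the ψ'' term gives ψ'(0⁺) − ψ'(0⁻) and the δ term gives −(2mα/ℏ²)ψ(0).
With ψ ∝ e^{−κ|x|} this yields −2κ = −2mα/ℏ², so κ = mα/ℏ² = 4.001.

κ = 4.00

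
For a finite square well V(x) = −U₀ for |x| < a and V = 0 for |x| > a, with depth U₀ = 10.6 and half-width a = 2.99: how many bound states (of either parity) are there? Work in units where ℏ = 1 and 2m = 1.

The dimensionless depth is z₀ = a√(2mU₀)/ℏ = 2.99 × √(10.60) = 9.735.
A new bound state (alternating even/odd) appears each time z₀ passes a multiple of π/2, so N = ⌊2z₀/π⌋ + 1 = ⌊6.197⌋ + 1 = 7.

N = 7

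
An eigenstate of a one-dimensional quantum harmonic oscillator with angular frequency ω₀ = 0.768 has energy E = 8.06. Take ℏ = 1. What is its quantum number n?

Invert E_n = (n + ½)ℏω₀: n = E/ℏω₀ − ½ = 9.995, so n = 10.

n = 10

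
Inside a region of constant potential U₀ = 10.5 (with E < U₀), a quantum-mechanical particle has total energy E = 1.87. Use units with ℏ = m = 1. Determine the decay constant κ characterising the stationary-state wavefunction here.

Since E < U₀ the TISE in this region is ψ'' = κ²ψ with κ = √(2m(U₀ − E))/ℏ.
κ = √(2 × 1 × 8.63) = 4.155.

κ = 4.15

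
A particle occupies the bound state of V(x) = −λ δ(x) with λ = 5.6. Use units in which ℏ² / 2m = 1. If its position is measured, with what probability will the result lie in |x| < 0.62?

The normalised bound state is ψ = √κ e^{−κ|x|} with κ = mλ/ℏ² = 2.800.
P(|x| < d) = ∫_{−d}^{d} κ e^{−2κ|x|} dx = 1 − e^{−2κd} = 1 − e^{−3.472} = 0.9689.

P = 0.969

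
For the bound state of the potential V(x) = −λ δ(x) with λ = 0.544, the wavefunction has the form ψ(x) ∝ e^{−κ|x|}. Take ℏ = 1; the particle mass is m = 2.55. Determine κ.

κ = 1.39

Integrating the TISE across x = 0 gives the cusp condition ψ'(0⁺) − ψ'(0⁻) = −(2mλ/ℏ²)ψ(0).
With ψ ∝ e^{−κ|x|} this yields −2κ = −2mλ/ℏ², so κ = mλ/ℏ² = 1.387.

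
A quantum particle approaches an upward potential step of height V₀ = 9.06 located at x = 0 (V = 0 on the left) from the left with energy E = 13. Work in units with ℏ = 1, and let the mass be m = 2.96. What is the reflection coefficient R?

The wavenumbers are k₁ = √(2mE)/ℏ = 8.773 on the left and k₂ = √(2m(E − V₀))/ℏ = 4.830 on the right.
Continuity of ψ and ψ′ at the step yields the reflection amplitude r = (k₁ − k₂)/(k₁ + k₂) = 0.2899; thus R = |r|² = 0.08403, T = 0.9160.

R = 0.0840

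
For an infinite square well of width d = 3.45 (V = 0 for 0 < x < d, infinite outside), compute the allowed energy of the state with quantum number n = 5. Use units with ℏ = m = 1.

The infinite-well eigenfunctions ψ_n = √(2/d) sin(nπx/d) vanish at both walls, giving E_n = n²π²ℏ²/(2md²).
E_5 = 5² × π² / (2 × 1 × 3.45²) = 10.37.

E = 10.4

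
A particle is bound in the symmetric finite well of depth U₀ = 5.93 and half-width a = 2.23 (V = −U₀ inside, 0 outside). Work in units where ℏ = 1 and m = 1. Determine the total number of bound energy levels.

N = 5

Define the well-strength parameter z₀ = (a/ℏ)√(2mU₀) = 2.23 × √(2·1·5.93) = 7.680.
The even/odd transcendental equations gain one root per π/2 in z₀, giving N = 1 + ⌊2z₀/π⌋ = 1 + ⌊4.889⌋ = 5.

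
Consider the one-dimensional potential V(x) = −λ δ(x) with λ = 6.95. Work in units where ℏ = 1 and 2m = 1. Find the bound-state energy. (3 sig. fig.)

The bound state is ψ(x) = √κ e^{−κ|x|}. The derivative jump ψ'(0⁺) − ψ'(0⁻) = −(2mλ/ℏ²)ψ(0) fixes κ = mλ/ℏ² = 3.475.
Then E = −ℏ²κ²/(2m) = −mλ²/(2ℏ²) = -12.08.

E = -12.1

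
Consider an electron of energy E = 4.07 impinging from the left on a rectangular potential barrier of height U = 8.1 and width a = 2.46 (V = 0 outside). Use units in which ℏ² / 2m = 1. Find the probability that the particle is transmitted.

E < U: inside the barrier ψ ∝ e^{±κx} with κ = √(2m(U − E))/ℏ = 2.007.
κa = 4.938, sinh(κa) = 69.77.
Matching ψ, ψ′ at both faces gives T = [1 + U² sinh²(κa) / (4E(U − E))]⁻¹ = 1/4869 = 0.000205.

T = 0.000205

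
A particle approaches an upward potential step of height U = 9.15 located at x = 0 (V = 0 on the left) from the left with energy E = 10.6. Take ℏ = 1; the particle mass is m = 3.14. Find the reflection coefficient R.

The wavenumbers are k₁ = √(2mE)/ℏ = 8.159 on the left and k₂ = √(2m(E − U))/ℏ = 3.018 on the right.
Matching ψ and ψ′ at x = 0 gives r = (k₁ − k₂)/(k₁ + k₂), so R = r² = 0.2116 and T = 1 − R = 0.7884.

R = 0.212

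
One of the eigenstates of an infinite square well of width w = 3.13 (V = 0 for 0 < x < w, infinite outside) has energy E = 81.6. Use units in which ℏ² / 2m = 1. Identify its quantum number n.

From E_n = n²π²ℏ²/(2mw²) invert to n = √(2mw²E)/(πℏ).
n = (3.13/π) × √(2 × 0.5 × 81.6) = 9.000 → n = 9.

n = 9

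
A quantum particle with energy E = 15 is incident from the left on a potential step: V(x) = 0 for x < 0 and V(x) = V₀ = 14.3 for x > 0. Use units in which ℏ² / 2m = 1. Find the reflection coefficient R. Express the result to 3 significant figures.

On each side the TISE gives plane waves with k = √(2m(E − V))/ℏ: k₁ = √(2·½·15) = 3.873, k₂ = √(2·½·0.7) = 0.8367.
Matching ψ and ψ′ at x = 0 gives r = (k₁ − k₂)/(k₁ + k₂), so R = r² = 0.4156 and T = 1 − R = 0.5844.

R = 0.416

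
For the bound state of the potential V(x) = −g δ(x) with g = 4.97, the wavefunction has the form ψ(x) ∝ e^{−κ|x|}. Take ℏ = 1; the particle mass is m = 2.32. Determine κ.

Integrate −(ℏ²/2m)ψ'' − gδ(x)ψ = Eψ from −ε to +ε: the ψ'' term gives ψ'(0⁺) − ψ'(0⁻) and the δ term gives −(2mg/ℏ²)ψ(0).
With ψ ∝ e^{−κ|x|} this yields −2κ = −2mg/ℏ², so κ = mg/ℏ² = 11.53.

κ = 11.5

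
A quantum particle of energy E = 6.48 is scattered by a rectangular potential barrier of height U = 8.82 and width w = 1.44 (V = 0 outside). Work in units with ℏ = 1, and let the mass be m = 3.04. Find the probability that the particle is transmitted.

E < U: inside the barrier ψ ∝ e^{±κx} with κ = √(2m(U − E))/ℏ = 3.772.
κw = 5.432, sinh(κw) = 114.2.
The exact tunnelling result is T⁻¹ = 1 + U² sinh²(κw) / [4E(U − E)] = 16740, so T = 0.0000597.

T = 0.0000597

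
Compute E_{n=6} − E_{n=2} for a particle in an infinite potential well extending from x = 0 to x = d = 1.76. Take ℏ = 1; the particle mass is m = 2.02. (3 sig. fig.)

ΔE = 25.2

E_n = n²π²ℏ²/(2md²), so ΔE = (6² − 2²) π²ℏ²/(2md²).
ΔE = 32 × π² / (2 × 2.02 × 1.76²) = 25.24.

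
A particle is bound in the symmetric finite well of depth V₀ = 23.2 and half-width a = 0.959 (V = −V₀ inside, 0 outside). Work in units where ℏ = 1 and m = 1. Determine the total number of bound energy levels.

N = 5

Define the well-strength parameter z₀ = (a/ℏ)√(2mV₀) = 0.959 × √(2·1·23.2) = 6.532.
A new bound state (alternating even/odd) appears each time z₀ passes a multiple of π/2, so N = ⌊2z₀/π⌋ + 1 = ⌊4.159⌋ + 1 = 5.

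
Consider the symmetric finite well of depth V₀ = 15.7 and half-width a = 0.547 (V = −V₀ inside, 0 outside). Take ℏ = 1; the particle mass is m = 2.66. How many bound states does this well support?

Define the well-strength parameter z₀ = (a/ℏ)√(2mV₀) = 0.547 × √(2·2.66·15.7) = 4.999.
A new bound state (alternating even/odd) appears each time z₀ passes a multiple of π/2, so N = ⌊2z₀/π⌋ + 1 = ⌊3.183⌋ + 1 = 4.

N = 4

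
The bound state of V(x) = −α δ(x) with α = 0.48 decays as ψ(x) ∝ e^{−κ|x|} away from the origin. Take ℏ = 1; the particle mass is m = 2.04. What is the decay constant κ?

Integrate −(ℏ²/2m)ψ'' − αδ(x)ψ = Eψ from −ε to +ε: the ψ'' term gives ψ'(0⁺) − ψ'(0⁻) and the δ term gives −(2mα/ℏ²)ψ(0).
With ψ ∝ e^{−κ|x|} this yields −2κ = −2mα/ℏ², so κ = mα/ℏ² = 0.9792.

κ = 0.979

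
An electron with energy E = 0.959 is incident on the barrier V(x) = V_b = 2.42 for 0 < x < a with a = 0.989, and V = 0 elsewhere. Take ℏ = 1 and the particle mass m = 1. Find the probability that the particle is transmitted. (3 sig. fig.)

E < V_b: inside the barrier ψ ∝ e^{±κx} with κ = √(2m(V_b − E))/ℏ = 1.709.
κa = 1.691, sinh(κa) = 2.619.
Matching ψ, ψ′ at both faces gives T = [1 + V_b² sinh²(κa) / (4E(V_b − E))]⁻¹ = 1/8.168 = 0.122.

T = 0.122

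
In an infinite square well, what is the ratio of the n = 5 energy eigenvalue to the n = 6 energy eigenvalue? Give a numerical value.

0.694444

E_n = n²π²ℏ²/(2mL²) so the ratio is n₂²/n₁² = 25/36 = 0.694444.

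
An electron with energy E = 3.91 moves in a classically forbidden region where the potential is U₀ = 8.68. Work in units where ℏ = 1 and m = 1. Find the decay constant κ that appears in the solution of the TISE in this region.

Since E < U₀ the TISE in this region is ψ'' = κ²ψ with κ = √(2m(U₀ − E))/ℏ.
κ = √(2 × 1 × 4.77) = 3.089.

κ = 3.09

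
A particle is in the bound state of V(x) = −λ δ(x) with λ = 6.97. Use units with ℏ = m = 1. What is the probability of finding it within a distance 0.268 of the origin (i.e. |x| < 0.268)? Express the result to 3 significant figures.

The normalised bound state is ψ = √κ e^{−κ|x|} with κ = mλ/ℏ² = 6.970.
P(|x| < d) = ∫_{−d}^{d} κ e^{−2κ|x|} dx = 1 − e^{−2κd} = 1 − e^{−3.736} = 0.9761.

P = 0.976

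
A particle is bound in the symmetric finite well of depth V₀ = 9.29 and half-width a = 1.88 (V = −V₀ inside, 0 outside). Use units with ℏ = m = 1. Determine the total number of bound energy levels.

The dimensionless depth is z₀ = a√(2mV₀)/ℏ = 1.88 × √(18.58) = 8.104.
A new bound state (alternating even/odd) appears each time z₀ passes a multiple of π/2, so N = ⌊2z₀/π⌋ + 1 = ⌊5.159⌋ + 1 = 6.

N = 6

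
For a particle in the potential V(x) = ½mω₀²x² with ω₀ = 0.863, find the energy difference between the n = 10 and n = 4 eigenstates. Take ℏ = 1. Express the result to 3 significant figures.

ΔE = 5.18

E_n = ℏω₀(n + ½), so ΔE = (10 − 4) ℏω₀ = 6 × 0.863 = 5.178.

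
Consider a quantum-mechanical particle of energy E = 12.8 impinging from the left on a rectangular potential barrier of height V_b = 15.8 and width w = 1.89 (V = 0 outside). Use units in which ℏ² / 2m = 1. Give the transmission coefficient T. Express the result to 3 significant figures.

Since E < V_b the interior solution is evanescent with decay constant κ = √(2m(V_b − E))/ℏ = 1.732.
κw = 3.274, sinh(κw) = 13.18.
Matching ψ, ψ′ at both faces gives T = [1 + V_b² sinh²(κw) / (4E(V_b − E))]⁻¹ = 1/283.5 = 0.00353.

T = 0.00353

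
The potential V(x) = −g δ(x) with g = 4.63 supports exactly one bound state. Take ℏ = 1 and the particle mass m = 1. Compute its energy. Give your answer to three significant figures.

E = -10.7

For x ≠ 0 the bound state is ψ ∝ e^{−κ|x|}; integrating the TISE across the delta gives the cusp condition 2κ = 2mg/ℏ², so κ = 4.630.
Then E = −ℏ²κ²/(2m) = −mg²/(2ℏ²) = -10.72.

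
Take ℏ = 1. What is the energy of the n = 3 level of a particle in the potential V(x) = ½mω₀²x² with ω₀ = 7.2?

Using E_n = (n + ½)ℏω₀: E_3 = 3.5 × 7.2 = 25.20.

E = 25.2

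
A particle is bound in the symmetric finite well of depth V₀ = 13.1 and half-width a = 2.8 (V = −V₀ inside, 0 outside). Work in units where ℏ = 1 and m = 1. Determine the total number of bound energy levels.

N = 10

The dimensionless depth is z₀ = a√(2mV₀)/ℏ = 2.8 × √(26.20) = 14.33.
The even/odd transcendental equations gain one root per π/2 in z₀, giving N = 1 + ⌊2z₀/π⌋ = 1 + ⌊9.124⌋ = 10.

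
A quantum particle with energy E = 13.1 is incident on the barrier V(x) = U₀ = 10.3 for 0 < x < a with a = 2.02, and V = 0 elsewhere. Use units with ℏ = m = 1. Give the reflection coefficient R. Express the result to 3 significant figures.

Above the barrier the interior wavenumber is k₂ = √(2m(E − U₀))/ℏ = 2.366, giving phase k₂a = 4.780.
T = [1 + U₀² sin²(k₂a) / (4E(E − U₀))]⁻¹ = 1/1.720 = 0.581.
R = 1 − T = 0.419.

R = 0.419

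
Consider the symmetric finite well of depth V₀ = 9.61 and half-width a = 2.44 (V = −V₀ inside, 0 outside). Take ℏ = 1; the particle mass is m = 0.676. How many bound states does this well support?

The dimensionless depth is z₀ = a√(2mV₀)/ℏ = 2.44 × √(12.99) = 8.795.
The even/odd transcendental equations gain one root per π/2 in z₀, giving N = 1 + ⌊2z₀/π⌋ = 1 + ⌊5.599⌋ = 6.

N = 6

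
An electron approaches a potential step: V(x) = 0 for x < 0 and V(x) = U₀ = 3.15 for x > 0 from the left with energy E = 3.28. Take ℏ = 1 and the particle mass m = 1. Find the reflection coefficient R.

R = 0.446

The wavenumbers are k₁ = √(2mE)/ℏ = 2.561 on the left and k₂ = √(2m(E − U₀))/ℏ = 0.5099 on the right.
Continuity of ψ and ψ′ at the step yields the reflection amplitude r = (k₁ − k₂)/(k₁ + k₂) = 0.6679; thus R = |r|² = 0.4461, T = 0.5539.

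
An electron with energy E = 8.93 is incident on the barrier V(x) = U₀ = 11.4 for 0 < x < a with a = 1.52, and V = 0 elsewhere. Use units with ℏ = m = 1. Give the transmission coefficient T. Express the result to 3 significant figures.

T = 0.00316

E < U₀: inside the barrier ψ ∝ e^{±κx} with κ = √(2m(U₀ − E))/ℏ = 2.223.
κa = 3.378, sinh(κa) = 14.64.
Matching ψ, ψ′ at both faces gives T = [1 + U₀² sinh²(κa) / (4E(U₀ − E))]⁻¹ = 1/316.9 = 0.00316.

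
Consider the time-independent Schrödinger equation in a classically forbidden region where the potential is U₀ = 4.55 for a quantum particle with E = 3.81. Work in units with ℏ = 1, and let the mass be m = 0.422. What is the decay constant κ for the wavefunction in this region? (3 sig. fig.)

Since E < U₀ the TISE in this region is ψ'' = κ²ψ with κ = √(2m(U₀ − E))/ℏ.
κ = √(2 × 0.422 × 0.74) = 0.7903.

κ = 0.790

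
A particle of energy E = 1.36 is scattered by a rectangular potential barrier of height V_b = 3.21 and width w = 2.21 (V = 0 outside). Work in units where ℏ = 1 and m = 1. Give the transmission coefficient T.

E < V_b: inside the barrier ψ ∝ e^{±κx} with κ = √(2m(V_b − E))/ℏ = 1.924.
κw = 4.251, sinh(κw) = 35.08.
Matching ψ, ψ′ at both faces gives T = [1 + V_b² sinh²(κw) / (4E(V_b − E))]⁻¹ = 1/1261 = 0.000793.

T = 0.000793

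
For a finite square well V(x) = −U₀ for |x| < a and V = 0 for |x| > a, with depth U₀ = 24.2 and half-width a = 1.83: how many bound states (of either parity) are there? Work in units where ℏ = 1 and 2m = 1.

N = 6

The dimensionless depth is z₀ = a√(2mU₀)/ℏ = 1.83 × √(24.20) = 9.002.
The even/odd transcendental equations gain one root per π/2 in z₀, giving N = 1 + ⌊2z₀/π⌋ = 1 + ⌊5.731⌋ = 6.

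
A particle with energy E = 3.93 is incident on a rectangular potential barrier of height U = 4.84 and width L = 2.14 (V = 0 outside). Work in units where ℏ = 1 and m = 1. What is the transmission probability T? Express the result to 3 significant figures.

Since E < U the interior solution is evanescent with decay constant κ = √(2m(U − E))/ℏ = 1.349.
κL = 2.887, sinh(κL) = 8.942.
Matching ψ, ψ′ at both faces gives T = [1 + U² sinh²(κL) / (4E(U − E))]⁻¹ = 1/131.9 = 0.00758.

T = 0.00758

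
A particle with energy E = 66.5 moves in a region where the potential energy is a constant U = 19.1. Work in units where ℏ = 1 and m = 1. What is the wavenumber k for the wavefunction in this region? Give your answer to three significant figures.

With E > U the solution is oscillatory, ψ ∝ e^{±ikx} with k = √(2m(E − U))/ℏ.
k = √(2 × 1 × 47.4) = 9.737.

k = 9.74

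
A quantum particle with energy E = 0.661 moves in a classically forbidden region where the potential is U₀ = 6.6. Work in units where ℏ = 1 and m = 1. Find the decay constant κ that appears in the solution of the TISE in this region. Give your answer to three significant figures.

Since E < U₀ the TISE in this region is ψ'' = κ²ψ with κ = √(2m(U₀ − E))/ℏ.
κ = √(2 × 1 × 5.939) = 3.446.

κ = 3.45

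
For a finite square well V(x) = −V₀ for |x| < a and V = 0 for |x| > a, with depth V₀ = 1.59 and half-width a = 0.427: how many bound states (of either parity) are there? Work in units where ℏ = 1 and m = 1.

Define the well-strength parameter z₀ = (a/ℏ)√(2mV₀) = 0.427 × √(2·1·1.59) = 0.7615.
The even/odd transcendental equations gain one root per π/2 in z₀, giving N = 1 + ⌊2z₀/π⌋ = 1 + ⌊0.4848⌋ = 1.

N = 1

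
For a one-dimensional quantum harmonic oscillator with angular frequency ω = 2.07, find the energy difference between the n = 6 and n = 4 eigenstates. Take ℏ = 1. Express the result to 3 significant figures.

E_n = ℏω(n + ½), so ΔE = (6 − 4) ℏω = 2 × 2.07 = 4.140.

ΔE = 4.14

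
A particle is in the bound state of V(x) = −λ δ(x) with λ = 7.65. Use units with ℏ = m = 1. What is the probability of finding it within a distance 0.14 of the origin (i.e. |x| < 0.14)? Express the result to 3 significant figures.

The normalised bound state is ψ = √κ e^{−κ|x|} with κ = mλ/ℏ² = 7.650.
P(|x| < d) = ∫_{−d}^{d} κ e^{−2κ|x|} dx = 1 − e^{−2κd} = 1 − e^{−2.142} = 0.8826.

P = 0.883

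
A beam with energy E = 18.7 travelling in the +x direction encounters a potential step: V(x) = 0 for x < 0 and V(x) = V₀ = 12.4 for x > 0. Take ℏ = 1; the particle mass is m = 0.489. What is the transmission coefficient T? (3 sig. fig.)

T = 0.930

On each side the TISE gives plane waves with k = √(2m(E − V))/ℏ: k₁ = √(2·0.489·18.7) = 4.277, k₂ = √(2·0.489·6.3) = 2.482.
Continuity of ψ and ψ′ at the step yields the reflection amplitude r = (k₁ − k₂)/(k₁ + k₂) = 0.2655; thus R = |r|² = 0.07048, T = 0.9295.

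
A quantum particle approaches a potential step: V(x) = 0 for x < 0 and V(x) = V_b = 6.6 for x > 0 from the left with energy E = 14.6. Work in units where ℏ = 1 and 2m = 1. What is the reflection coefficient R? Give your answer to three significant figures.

On each side the TISE gives plane waves with k = √(2m(E − V))/ℏ: k₁ = √(2·½·14.6) = 3.821, k₂ = √(2·½·8) = 2.828.
Matching ψ and ψ′ at x = 0 gives r = (k₁ − k₂)/(k₁ + k₂), so R = r² = 0.02228 and T = 1 − R = 0.9777.

R = 0.0223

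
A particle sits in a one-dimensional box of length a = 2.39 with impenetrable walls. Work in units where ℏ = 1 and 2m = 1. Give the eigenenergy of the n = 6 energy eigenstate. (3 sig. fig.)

E = 62.2

The infinite-well eigenfunctions ψ_n = √(2/a) sin(nπx/a) vanish at both walls, giving E_n = n²π²ℏ²/(2ma²).
E_6 = 6² × π² / (2 × 0.5 × 2.39²) = 62.20.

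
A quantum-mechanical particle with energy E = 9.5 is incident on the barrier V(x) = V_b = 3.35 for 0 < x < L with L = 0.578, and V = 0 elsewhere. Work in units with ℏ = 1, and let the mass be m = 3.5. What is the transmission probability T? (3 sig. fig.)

T = 0.983

E > V_b: inside the barrier k₂ = √(2m(E − V_b))/ℏ = 6.561, k₂L = 3.792.
Matching at both interfaces gives T⁻¹ = 1 + V_b² sin²(k₂L) / [4E(E − V_b)] = 1.018, hence T = 0.983.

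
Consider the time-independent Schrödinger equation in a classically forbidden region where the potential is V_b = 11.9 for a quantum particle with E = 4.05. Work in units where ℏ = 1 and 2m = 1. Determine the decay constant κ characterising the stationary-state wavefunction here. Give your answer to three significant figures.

κ = 2.80

Since E < V_b the TISE in this region is ψ'' = κ²ψ with κ = √(2m(V_b − E))/ℏ.
κ = √(2 × 0.5 × 7.85) = 2.802.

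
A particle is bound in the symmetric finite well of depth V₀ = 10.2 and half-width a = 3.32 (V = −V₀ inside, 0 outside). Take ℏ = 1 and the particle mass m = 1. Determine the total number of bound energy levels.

Define the well-strength parameter z₀ = (a/ℏ)√(2mV₀) = 3.32 × √(2·1·10.2) = 15.00.
A new bound state (alternating even/odd) appears each time z₀ passes a multiple of π/2, so N = ⌊2z₀/π⌋ + 1 = ⌊9.546⌋ + 1 = 10.

N = 10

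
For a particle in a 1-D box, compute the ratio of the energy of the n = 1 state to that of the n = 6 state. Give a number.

0.0277778

E_n = n²π²ℏ²/(2mL²) so the ratio is n₂²/n₁² = 1/36 = 0.0277778.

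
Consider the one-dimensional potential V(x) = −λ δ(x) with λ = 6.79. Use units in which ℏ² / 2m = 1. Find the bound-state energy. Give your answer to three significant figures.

E = -11.5

For x ≠ 0 the bound state is ψ ∝ e^{−κ|x|}; integrating the TISE across the delta gives the cusp condition 2κ = 2mλ/ℏ², so κ = 3.395.
Then E = −ℏ²κ²/(2m) = −mλ²/(2ℏ²) = -11.53.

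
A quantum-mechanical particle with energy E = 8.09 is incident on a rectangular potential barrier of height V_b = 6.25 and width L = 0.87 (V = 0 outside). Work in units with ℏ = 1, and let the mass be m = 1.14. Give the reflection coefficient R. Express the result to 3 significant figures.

R = 0.385

E > V_b: inside the barrier k₂ = √(2m(E − V_b))/ℏ = 2.048, k₂L = 1.782.
Matching at both interfaces gives T⁻¹ = 1 + V_b² sin²(k₂L) / [4E(E − V_b)] = 1.627, hence T = 0.615.
R = 1 − T = 0.385.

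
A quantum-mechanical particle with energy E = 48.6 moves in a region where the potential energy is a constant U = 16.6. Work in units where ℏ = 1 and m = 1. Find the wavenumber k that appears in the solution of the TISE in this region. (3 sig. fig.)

k = 8.00

With E > U the solution is oscillatory, ψ ∝ e^{±ikx} with k = √(2m(E − U))/ℏ.
k = √(2 × 1 × 32) = 8.000.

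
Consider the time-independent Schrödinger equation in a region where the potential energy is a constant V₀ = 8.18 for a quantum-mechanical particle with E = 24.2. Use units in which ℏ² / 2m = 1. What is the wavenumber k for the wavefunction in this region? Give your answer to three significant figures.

With E > V₀ the solution is oscillatory, ψ ∝ e^{±ikx} with k = √(2m(E − V₀))/ℏ.
k = √(2 × 0.5 × 16.02) = 4.002.

k = 4.00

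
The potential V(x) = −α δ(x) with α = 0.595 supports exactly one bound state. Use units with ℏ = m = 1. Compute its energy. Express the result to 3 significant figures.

For x ≠ 0 the bound state is ψ ∝ e^{−κ|x|}; integrating the TISE across the delta gives the cusp condition 2κ = 2mα/ℏ², so κ = 0.5950.
Then E = −ℏ²κ²/(2m) = −mα²/(2ℏ²) = -0.1770.

E = -0.177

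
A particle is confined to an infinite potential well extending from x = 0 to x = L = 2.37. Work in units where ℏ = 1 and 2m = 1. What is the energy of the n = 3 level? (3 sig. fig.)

E = 15.8

Requiring ψ(0) = ψ(L) = 0 quantises k = nπ/L, hence E_n = ℏ²k²/2m = n²π²ℏ²/(2mL²).
E_3 = 3² × π² / (2 × 0.5 × 2.37²) = 15.81.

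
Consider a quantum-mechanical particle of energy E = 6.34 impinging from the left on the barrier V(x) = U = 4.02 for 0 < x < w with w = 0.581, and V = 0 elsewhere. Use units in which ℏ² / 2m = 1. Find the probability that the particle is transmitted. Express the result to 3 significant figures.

Above the barrier the interior wavenumber is k₂ = √(2m(E − U))/ℏ = 1.523, giving phase k₂w = 0.8850.
Matching at both interfaces gives T⁻¹ = 1 + U² sin²(k₂w) / [4E(E − U)] = 1.165, hence T = 0.859.

T = 0.859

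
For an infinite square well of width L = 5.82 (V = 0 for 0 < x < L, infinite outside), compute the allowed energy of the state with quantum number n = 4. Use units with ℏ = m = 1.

Requiring ψ(0) = ψ(L) = 0 quantises k = nπ/L, hence E_n = ℏ²k²/2m = n²π²ℏ²/(2mL²).
E_4 = 4² × π² / (2 × 1 × 5.82²) = 2.331.

E = 2.33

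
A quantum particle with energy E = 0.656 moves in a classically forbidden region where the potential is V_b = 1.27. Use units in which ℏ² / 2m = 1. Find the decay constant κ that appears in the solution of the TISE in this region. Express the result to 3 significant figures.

Since E < V_b the TISE in this region is ψ'' = κ²ψ with κ = √(2m(V_b − E))/ℏ.
κ = √(2 × 0.5 × 0.614) = 0.7836.

κ = 0.784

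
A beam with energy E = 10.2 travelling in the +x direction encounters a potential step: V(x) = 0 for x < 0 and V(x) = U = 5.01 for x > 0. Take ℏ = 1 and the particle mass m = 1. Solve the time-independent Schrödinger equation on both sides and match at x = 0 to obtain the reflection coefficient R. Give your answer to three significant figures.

R = 0.0280

The wavenumbers are k₁ = √(2mE)/ℏ = 4.517 on the left and k₂ = √(2m(E − U))/ℏ = 3.222 on the right.
Continuity of ψ and ψ′ at the step yields the reflection amplitude r = (k₁ − k₂)/(k₁ + k₂) = 0.1673; thus R = |r|² = 0.02800, T = 0.9720.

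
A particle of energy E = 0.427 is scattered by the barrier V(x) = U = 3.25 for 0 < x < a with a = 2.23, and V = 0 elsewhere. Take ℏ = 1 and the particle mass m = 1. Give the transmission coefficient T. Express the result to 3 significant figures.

Since E < U the interior solution is evanescent with decay constant κ = √(2m(U − E))/ℏ = 2.376.
κa = 5.299, sinh(κa) = 100.0.
Matching ψ, ψ′ at both faces gives T = [1 + U² sinh²(κa) / (4E(U − E))]⁻¹ = 1/21930 = 0.0000456.

T = 0.0000456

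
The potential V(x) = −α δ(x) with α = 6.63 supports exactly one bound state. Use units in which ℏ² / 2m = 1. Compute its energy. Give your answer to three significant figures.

For x ≠ 0 the bound state is ψ ∝ e^{−κ|x|}; integrating the TISE across the delta gives the cusp condition 2κ = 2mα/ℏ², so κ = 3.315.
Then E = −ℏ²κ²/(2m) = −mα²/(2ℏ²) = -10.99.

E = -11.0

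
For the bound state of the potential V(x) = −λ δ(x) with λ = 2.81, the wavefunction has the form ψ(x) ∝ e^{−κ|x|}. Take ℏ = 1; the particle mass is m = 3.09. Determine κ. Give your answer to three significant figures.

Integrate −(ℏ²/2m)ψ'' − λδ(x)ψ = Eψ from −ε to +ε: the ψ'' term gives ψ'(0⁺) − ψ'(0⁻) and the δ term gives −(2mλ/ℏ²)ψ(0).
With ψ ∝ e^{−κ|x|} this yields −2κ = −2mλ/ℏ², so κ = mλ/ℏ² = 8.683.

κ = 8.68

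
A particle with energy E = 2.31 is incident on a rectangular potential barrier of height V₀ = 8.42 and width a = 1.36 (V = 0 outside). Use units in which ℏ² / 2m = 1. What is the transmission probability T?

Since E < V₀ the interior solution is evanescent with decay constant κ = √(2m(V₀ − E))/ℏ = 2.472.
κa = 3.362, sinh(κa) = 14.40.
The exact tunnelling result is T⁻¹ = 1 + V₀² sinh²(κa) / [4E(V₀ − E)] = 261.5, so T = 0.00382.

T = 0.00382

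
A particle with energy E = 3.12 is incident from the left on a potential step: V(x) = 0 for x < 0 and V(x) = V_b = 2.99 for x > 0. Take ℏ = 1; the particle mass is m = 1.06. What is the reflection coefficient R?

R = 0.437

The wavenumbers are k₁ = √(2mE)/ℏ = 2.572 on the left and k₂ = √(2m(E − V_b))/ℏ = 0.5250 on the right.
Matching ψ and ψ′ at x = 0 gives r = (k₁ − k₂)/(k₁ + k₂), so R = r² = 0.4369 and T = 1 − R = 0.5631.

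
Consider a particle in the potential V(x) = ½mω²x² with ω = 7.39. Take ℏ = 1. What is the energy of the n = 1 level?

E = 11.1

Using E_n = (n + ½)ℏω: E_1 = 1.5 × 7.39 = 11.09.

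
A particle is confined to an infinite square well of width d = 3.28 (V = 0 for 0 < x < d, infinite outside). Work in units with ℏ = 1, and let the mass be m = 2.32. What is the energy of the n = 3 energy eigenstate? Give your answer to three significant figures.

E = 1.78

The infinite-well eigenfunctions ψ_n = √(2/d) sin(nπx/d) vanish at both walls, giving E_n = n²π²ℏ²/(2md²).
E_3 = 3² × π² / (2 × 2.32 × 3.28²) = 1.779.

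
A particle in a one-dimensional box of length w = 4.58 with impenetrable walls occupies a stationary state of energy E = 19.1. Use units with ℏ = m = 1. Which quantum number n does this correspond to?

From E_n = n²π²ℏ²/(2mw²) invert to n = √(2mw²E)/(πℏ).
n = (4.58/π) × √(2 × 1 × 19.1) = 9.010 → n = 9.

n = 9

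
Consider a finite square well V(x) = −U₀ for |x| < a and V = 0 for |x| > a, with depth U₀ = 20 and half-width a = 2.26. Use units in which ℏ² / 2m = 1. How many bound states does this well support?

N = 7

Define the well-strength parameter z₀ = (a/ℏ)√(2mU₀) = 2.26 × √(2·0.5·20) = 10.11.
The even/odd transcendental equations gain one root per π/2 in z₀, giving N = 1 + ⌊2z₀/π⌋ = 1 + ⌊6.434⌋ = 7.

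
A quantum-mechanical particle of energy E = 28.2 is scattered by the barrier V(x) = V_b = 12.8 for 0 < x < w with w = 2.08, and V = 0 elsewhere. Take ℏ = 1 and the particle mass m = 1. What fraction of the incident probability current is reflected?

R = 0.0643

E > V_b: inside the barrier k₂ = √(2m(E − V_b))/ℏ = 5.550, k₂w = 11.54.
Matching at both interfaces gives T⁻¹ = 1 + V_b² sin²(k₂w) / [4E(E − V_b)] = 1.069, hence T = 0.936.
R = 1 − T = 0.0643.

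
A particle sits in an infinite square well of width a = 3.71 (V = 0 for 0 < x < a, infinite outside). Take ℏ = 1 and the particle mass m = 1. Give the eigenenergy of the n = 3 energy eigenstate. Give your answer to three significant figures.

Requiring ψ(0) = ψ(a) = 0 quantises k = nπ/a, hence E_n = ℏ²k²/2m = n²π²ℏ²/(2ma²).
E_3 = 3² × π² / (2 × 1 × 3.71²) = 3.227.

E = 3.23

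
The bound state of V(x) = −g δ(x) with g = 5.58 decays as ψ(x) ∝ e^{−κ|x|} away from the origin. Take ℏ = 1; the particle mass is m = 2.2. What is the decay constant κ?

Integrate −(ℏ²/2m)ψ'' − gδ(x)ψ = Eψ from −ε to +ε: the ψ'' term gives ψ'(0⁺) − ψ'(0⁻) and the δ term gives −(2mg/ℏ²)ψ(0).
With ψ ∝ e^{−κ|x|} this yields −2κ = −2mg/ℏ², so κ = mg/ℏ² = 12.28.

κ = 12.3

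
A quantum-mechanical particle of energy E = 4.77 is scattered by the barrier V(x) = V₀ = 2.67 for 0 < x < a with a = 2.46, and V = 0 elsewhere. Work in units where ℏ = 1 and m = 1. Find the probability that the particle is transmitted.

T = 0.863

Above the barrier the interior wavenumber is k₂ = √(2m(E − V₀))/ℏ = 2.049, giving phase k₂a = 5.041.
Matching at both interfaces gives T⁻¹ = 1 + V₀² sin²(k₂a) / [4E(E − V₀)] = 1.159, hence T = 0.863.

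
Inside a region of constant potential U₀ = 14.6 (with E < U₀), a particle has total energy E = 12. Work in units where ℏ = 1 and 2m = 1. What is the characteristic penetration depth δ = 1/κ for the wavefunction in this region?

δ = 0.620

Since E < U₀ the TISE in this region is ψ'' = κ²ψ with κ = √(2m(U₀ − E))/ℏ.
κ = √(2 × 0.5 × 2.6) = 1.612. The penetration depth is δ = 1/κ = 0.620.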